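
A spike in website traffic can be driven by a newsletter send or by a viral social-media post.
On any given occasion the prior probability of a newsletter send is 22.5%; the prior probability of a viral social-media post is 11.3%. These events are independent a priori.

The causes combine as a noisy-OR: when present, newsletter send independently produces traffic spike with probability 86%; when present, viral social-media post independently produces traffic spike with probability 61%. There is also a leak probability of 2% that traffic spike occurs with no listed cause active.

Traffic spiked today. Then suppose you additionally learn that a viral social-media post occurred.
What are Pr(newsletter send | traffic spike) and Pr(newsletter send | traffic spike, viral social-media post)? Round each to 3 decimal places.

Pr(newsletter send | traffic spike) ≈ 0.743; Pr(newsletter send | traffic spike, viral social-media post) ≈ 0.308

Under noisy-OR, P(traffic spike | causes) = 1 − (1−0.02)·∏(1−qᵢ) over the active causes.
Sum P(traffic spike|·) weighted by the priors over the 4 (newsletter send, viral social-media post) configurations:
  P(traffic spike) = 0.02*0.775*0.887 + 0.6178*0.775*0.113 + 0.8628*0.225*0.887 + 0.946492*0.225*0.113
        = 0.013749 + 0.054104 + 0.172193 + 0.024065 = 0.264111
Keeping only the newsletter send-present terms gives 0.196258, so
  P(newsletter send | traffic spike) = 0.196258 / 0.264111 ≈ 0.743

Now condition on the additional information:
P(traffic spike | viral social-media post) = 0.6178×0.775 + 0.946492×0.225 = 0.478795 + 0.212961 = 0.691756
Of this, 0.212961 comes from 0.946492×0.225 (the newsletter send=true cases).
P(newsletter send | traffic spike, viral social-media post) = 0.212961 / 0.691756 ≈ 0.308
— viral social-media post explains away the evidence for newsletter send.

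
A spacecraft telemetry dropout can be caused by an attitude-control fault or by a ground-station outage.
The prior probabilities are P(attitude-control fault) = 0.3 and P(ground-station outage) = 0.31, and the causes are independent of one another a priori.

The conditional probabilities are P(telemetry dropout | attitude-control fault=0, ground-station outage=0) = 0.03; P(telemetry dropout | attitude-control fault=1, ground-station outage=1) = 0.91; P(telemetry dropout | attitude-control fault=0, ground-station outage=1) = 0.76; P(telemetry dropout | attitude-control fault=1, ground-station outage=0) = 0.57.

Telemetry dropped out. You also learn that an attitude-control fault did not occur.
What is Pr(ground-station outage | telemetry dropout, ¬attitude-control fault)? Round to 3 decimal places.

Pr(ground-station outage | telemetry dropout, ¬attitude-control fault) ≈ 0.919

Enumerate both values of ground-station outage and weight by the priors:
  P(telemetry dropout | ¬attitude-control fault) = 0.03*0.69 + 0.76*0.31
        = 0.020700 + 0.235600 = 0.256300
The terms with ground-station outage present sum to 0.235600, so
  P(ground-station outage | telemetry dropout, ¬attitude-control fault) = 0.235600 / 0.256300 ≈ 0.919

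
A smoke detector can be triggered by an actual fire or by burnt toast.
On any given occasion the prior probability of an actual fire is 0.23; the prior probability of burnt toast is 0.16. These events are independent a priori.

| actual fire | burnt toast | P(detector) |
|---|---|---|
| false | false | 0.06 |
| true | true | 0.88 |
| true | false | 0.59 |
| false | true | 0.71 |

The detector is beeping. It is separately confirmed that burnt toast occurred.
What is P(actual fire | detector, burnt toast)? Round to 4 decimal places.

P(actual fire | detector, burnt toast) ≈ 0.2702

P(detector | burnt toast) = 0.71·0.77 + 0.88·0.23 = 0.546700 + 0.202400 = 0.749100
The actual fire-present share is 0.88·0.23 = 0.202400.
P(actual fire | detector, burnt toast) = 0.202400 / 0.749100 ≈ 0.2702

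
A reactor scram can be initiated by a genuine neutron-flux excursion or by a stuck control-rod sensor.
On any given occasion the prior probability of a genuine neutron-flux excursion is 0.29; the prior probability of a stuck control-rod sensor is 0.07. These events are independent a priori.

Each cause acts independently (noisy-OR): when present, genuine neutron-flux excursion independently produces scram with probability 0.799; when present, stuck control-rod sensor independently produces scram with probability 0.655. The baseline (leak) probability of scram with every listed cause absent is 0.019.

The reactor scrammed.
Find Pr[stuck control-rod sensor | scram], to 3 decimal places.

Under noisy-OR, P(scram | causes) = 1 − (1−0.019)·∏(1−qᵢ) over the active causes.
P(scram) = 0.019·0.71·0.93 + 0.661555·0.71·0.07 + 0.802819·0.29·0.93 + 0.931973·0.29·0.07 = 0.012546 + 0.032879 + 0.216520 + 0.018919 = 0.280864
The stuck control-rod sensor-present share is 0.032879 + 0.018919 = 0.051798.
P(stuck control-rod sensor | scram) = 0.051798 / 0.280864 ≈ 0.184

Pr[stuck control-rod sensor | scram] ≈ 0.184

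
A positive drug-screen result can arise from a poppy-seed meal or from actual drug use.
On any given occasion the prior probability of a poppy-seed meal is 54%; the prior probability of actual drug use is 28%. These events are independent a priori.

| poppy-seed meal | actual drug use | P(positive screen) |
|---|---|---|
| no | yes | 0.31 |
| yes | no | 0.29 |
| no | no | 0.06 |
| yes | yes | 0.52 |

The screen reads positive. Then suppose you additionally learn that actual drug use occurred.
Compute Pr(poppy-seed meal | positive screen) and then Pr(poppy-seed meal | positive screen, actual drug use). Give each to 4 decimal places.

For the numerator, keep only poppy-seed meal=true terms: 0.112752 + 0.078624 = 0.191376
Normalizer over all consistent configurations: 0.06×0.46×0.72 + 0.31×0.46×0.28 + 0.29×0.54×0.72 + 0.52×0.54×0.28 = 0.251176
P(poppy-seed meal | positive screen) = 0.191376/0.251176 ≈ 0.7619

Now condition on the additional information:
P(positive screen | actual drug use) = 0.31·0.46 + 0.52·0.54 = 0.142600 + 0.280800 = 0.423400
The poppy-seed meal-present share is 0.52·0.54 = 0.280800.
Hence the posterior is 0.280800/0.423400 ≈ 0.6632.
Conditioning on actual drug use lowers the posterior on poppy-seed meal: the classic explaining-away effect in a common-effect structure.

Pr(poppy-seed meal | positive screen) ≈ 0.7619; Pr(poppy-seed meal | positive screen, actual drug use) ≈ 0.6632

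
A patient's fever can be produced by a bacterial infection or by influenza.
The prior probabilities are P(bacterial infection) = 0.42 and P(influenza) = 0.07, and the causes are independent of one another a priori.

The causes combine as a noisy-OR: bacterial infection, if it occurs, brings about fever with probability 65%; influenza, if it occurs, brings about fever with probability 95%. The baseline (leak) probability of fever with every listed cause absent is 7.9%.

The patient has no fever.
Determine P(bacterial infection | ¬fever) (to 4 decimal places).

P(bacterial infection | ¬fever) ≈ 0.2022

Under noisy-OR, P(fever | causes) = 1 − (1−0.079)·∏(1−qᵢ) over the active causes.
For the numerator, keep only bacterial infection=true terms: 0.125910 + 0.000474 = 0.126384
Normalizer over all consistent configurations: 0.921×0.58×0.93 + 0.04605×0.58×0.07 + 0.32235×0.42×0.93 + 0.016118×0.42×0.07 = 0.625041
Posterior = 0.126384 / 0.625041 ≈ 0.2022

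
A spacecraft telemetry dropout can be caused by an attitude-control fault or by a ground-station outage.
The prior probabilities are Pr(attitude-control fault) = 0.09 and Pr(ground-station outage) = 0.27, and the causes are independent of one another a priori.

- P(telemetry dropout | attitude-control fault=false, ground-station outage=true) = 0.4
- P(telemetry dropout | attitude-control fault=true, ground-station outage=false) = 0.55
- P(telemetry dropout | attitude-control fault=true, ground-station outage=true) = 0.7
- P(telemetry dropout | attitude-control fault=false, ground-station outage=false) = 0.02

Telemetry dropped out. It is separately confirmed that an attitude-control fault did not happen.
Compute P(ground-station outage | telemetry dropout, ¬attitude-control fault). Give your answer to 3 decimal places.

P(ground-station outage | telemetry dropout, ¬attitude-control fault) ≈ 0.881

Weight on ground-station outage=true, given the evidence: 0.4*0.27 = 0.108000
Normalizer over all consistent configurations: 0.02*0.73 + 0.4*0.27 = 0.122600
Posterior = 0.108000 / 0.122600 ≈ 0.881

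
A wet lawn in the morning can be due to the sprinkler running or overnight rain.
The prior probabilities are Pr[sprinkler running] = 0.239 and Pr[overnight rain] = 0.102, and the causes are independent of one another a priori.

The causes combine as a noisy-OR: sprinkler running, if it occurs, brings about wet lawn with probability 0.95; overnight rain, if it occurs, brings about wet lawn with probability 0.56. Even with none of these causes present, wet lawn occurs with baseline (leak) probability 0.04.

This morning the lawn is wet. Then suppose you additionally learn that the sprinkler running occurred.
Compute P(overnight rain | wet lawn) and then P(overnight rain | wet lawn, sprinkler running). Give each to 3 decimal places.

P(overnight rain | wet lawn) ≈ 0.229; P(overnight rain | wet lawn, sprinkler running) ≈ 0.105

Under noisy-OR, P(wet lawn | causes) = 1 − (1−0.04)·∏(1−qᵢ) over the active causes.
P(wet lawn) = 0.04·0.761·0.898 + 0.5776·0.761·0.102 + 0.952·0.239·0.898 + 0.97888·0.239·0.102 = 0.027335 + 0.044834 + 0.204320 + 0.023863 = 0.300352
Restricting to configurations with overnight rain present: 0.044834 + 0.023863 = 0.068697.
So P(overnight rain | wet lawn) = 0.068697/0.300352 ≈ 0.229.

Now also conditioning on sprinkler running=true:
For the numerator, keep only overnight rain=true terms: 0.97888×0.102 = 0.099846
Denominator P(wet lawn | sprinkler running): 0.952×0.898 + 0.97888×0.102 = 0.954742
Posterior = 0.099846 / 0.954742 ≈ 0.105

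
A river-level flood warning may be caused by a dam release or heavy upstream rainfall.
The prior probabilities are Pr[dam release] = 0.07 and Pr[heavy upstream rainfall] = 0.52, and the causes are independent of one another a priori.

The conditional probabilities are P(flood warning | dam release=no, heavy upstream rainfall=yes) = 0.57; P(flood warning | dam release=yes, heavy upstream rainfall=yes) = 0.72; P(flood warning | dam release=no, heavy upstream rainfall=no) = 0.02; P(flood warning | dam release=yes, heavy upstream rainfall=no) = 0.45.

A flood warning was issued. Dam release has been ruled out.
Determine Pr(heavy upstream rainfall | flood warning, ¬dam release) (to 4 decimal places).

Pr(heavy upstream rainfall | flood warning, ¬dam release) ≈ 0.9686

Sum P(flood warning|·) weighted by the priors over both values of heavy upstream rainfall:
  P(flood warning | ¬dam release) = 0.02·0.48 + 0.57·0.52
        = 0.009600 + 0.296400 = 0.306000
Keeping only the heavy upstream rainfall-present terms gives 0.296400, so
  P(heavy upstream rainfall | flood warning, ¬dam release) = 0.296400 / 0.306000 ≈ 0.9686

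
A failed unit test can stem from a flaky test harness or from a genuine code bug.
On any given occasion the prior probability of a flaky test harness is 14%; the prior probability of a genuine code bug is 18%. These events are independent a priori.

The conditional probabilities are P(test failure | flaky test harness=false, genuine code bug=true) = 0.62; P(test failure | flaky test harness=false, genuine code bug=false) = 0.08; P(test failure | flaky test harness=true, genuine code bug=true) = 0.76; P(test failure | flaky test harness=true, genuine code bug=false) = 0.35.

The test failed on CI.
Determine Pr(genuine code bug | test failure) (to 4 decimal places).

Pr(genuine code bug | test failure) ≈ 0.5438

P(test failure) = 0.08*0.86*0.82 + 0.62*0.86*0.18 + 0.35*0.14*0.82 + 0.76*0.14*0.18 = 0.056416 + 0.095976 + 0.040180 + 0.019152 = 0.211724
The genuine code bug-present share is 0.095976 + 0.019152 = 0.115128.
So P(genuine code bug | test failure) = 0.115128/0.211724 ≈ 0.5438.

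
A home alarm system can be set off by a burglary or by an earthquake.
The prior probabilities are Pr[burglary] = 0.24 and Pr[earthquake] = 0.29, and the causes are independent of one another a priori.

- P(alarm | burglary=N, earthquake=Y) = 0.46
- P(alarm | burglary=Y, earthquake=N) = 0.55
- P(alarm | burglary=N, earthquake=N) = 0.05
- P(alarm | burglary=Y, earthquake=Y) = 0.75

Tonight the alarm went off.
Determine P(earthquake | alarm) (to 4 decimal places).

P(alarm) = 0.05*0.76*0.71 + 0.46*0.76*0.29 + 0.55*0.24*0.71 + 0.75*0.24*0.29 = 0.026980 + 0.101384 + 0.093720 + 0.052200 = 0.274284
The earthquake-present share is 0.101384 + 0.052200 = 0.153584.
Hence the posterior is 0.153584/0.274284 ≈ 0.5599.

P(earthquake | alarm) ≈ 0.5599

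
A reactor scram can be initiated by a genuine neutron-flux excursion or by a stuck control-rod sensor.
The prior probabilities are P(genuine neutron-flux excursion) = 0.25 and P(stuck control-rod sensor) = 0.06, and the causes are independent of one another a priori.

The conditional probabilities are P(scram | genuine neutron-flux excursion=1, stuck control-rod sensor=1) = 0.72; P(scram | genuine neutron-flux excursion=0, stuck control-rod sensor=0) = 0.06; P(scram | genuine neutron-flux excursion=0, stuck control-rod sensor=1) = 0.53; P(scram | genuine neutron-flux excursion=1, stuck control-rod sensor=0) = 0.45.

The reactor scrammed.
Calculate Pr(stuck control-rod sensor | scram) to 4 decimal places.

Pr(stuck control-rod sensor | scram) ≈ 0.1897

Weight on stuck control-rod sensor=true, given the evidence: 0.023850 + 0.010800 = 0.034650
Normalizer over all consistent configurations: 0.06×0.75×0.94 + 0.53×0.75×0.06 + 0.45×0.25×0.94 + 0.72×0.25×0.06 = 0.182700
Posterior = 0.034650 / 0.182700 ≈ 0.1897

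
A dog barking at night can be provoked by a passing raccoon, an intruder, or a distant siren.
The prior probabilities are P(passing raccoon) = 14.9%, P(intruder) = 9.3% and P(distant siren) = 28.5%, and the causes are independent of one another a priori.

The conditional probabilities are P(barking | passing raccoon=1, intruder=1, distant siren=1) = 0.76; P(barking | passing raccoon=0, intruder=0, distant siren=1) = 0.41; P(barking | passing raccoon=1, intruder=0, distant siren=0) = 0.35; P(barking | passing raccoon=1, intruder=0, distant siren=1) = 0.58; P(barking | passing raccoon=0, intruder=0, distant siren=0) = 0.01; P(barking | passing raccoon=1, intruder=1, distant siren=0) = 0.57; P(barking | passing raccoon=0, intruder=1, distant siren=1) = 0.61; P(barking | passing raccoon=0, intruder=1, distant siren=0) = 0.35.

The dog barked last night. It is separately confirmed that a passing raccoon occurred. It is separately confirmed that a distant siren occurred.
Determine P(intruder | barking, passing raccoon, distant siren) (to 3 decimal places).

P(intruder | barking, passing raccoon, distant siren) ≈ 0.118

P(barking | passing raccoon, distant siren) = 0.58×0.907 + 0.76×0.093 = 0.526060 + 0.070680 = 0.596740
The intruder-present share is 0.76×0.093 = 0.070680.
P(intruder | barking, passing raccoon, distant siren) = 0.070680 / 0.596740 ≈ 0.118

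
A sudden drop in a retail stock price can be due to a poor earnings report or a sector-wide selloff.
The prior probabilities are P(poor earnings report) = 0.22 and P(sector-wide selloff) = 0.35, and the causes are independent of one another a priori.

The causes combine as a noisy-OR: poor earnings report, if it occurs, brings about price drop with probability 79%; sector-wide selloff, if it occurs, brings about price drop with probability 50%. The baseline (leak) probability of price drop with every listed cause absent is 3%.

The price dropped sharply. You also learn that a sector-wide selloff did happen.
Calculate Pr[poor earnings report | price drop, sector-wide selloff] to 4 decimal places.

Under noisy-OR, P(price drop | causes) = 1 − (1−0.03)·∏(1−qᵢ) over the active causes.
P(price drop | sector-wide selloff) = 0.515*0.78 + 0.89815*0.22 = 0.401700 + 0.197593 = 0.599293
Restricting to configurations with poor earnings report present: 0.89815*0.22 = 0.197593.
P(poor earnings report | price drop, sector-wide selloff) = 0.197593 / 0.599293 ≈ 0.3297

Pr[poor earnings report | price drop, sector-wide selloff] ≈ 0.3297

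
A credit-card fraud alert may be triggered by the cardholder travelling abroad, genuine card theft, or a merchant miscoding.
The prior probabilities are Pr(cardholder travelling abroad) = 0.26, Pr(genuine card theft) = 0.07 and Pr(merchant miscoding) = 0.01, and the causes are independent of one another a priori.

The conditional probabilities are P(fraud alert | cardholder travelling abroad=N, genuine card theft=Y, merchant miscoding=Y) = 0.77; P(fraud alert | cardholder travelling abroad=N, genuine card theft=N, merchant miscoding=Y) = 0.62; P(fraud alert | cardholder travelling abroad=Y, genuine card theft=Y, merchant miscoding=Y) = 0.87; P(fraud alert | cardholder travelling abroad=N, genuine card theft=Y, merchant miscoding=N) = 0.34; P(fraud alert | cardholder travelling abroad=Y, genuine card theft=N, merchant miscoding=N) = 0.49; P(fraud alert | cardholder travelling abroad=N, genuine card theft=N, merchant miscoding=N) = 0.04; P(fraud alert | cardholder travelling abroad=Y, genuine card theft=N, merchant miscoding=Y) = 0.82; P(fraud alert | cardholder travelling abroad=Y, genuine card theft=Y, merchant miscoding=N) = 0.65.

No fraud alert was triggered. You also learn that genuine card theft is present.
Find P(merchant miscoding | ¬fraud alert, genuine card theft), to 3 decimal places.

For the numerator, keep only merchant miscoding=true terms: 0.001702 + 0.000338 = 0.002040
Denominator P(¬fraud alert | genuine card theft): 0.66×0.74×0.99 + 0.23×0.74×0.01 + 0.35×0.26×0.99 + 0.13×0.26×0.01 = 0.575646
P(merchant miscoding | ¬fraud alert, genuine card theft) = 0.002040/0.575646 ≈ 0.004

P(merchant miscoding | ¬fraud alert, genuine card theft) ≈ 0.004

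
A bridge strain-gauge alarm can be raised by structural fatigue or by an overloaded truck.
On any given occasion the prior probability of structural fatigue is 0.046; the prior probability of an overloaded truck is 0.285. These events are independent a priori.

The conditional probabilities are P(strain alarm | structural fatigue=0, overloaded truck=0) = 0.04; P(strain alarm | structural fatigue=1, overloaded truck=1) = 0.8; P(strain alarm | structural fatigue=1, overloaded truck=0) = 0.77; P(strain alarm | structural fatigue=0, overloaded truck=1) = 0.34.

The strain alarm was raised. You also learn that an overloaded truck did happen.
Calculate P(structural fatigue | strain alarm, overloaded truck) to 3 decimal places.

P(structural fatigue | strain alarm, overloaded truck) ≈ 0.102

Weight on structural fatigue=true, given the evidence: 0.8*0.046 = 0.036800
Denominator P(strain alarm | overloaded truck): 0.34*0.954 + 0.8*0.046 = 0.361160
P(structural fatigue | strain alarm, overloaded truck) = 0.036800/0.361160 ≈ 0.102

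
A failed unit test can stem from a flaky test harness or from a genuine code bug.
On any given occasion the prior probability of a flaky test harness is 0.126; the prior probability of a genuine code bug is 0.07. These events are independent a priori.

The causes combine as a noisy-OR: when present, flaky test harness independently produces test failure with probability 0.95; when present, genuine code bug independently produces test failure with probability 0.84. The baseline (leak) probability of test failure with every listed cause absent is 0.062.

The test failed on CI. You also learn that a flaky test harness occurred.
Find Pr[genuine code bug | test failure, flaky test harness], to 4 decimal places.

Pr[genuine code bug | test failure, flaky test harness] ≈ 0.0727

Under noisy-OR, P(test failure | causes) = 1 − (1−0.062)·∏(1−qᵢ) over the active causes.
Numerator (weight on configurations with genuine code bug): 0.992496*0.07 = 0.069475
Normalizer over all consistent configurations: 0.9531*0.93 + 0.992496*0.07 = 0.955858
P(genuine code bug | test failure, flaky test harness) = 0.069475/0.955858 ≈ 0.0727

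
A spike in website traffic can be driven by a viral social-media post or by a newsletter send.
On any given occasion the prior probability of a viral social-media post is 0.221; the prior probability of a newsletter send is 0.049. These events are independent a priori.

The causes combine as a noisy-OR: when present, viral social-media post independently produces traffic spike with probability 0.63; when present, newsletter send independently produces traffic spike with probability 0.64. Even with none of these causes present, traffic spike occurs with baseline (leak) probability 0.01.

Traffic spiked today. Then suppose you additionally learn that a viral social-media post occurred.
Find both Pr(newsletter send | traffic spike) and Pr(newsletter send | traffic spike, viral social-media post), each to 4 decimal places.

Under noisy-OR, P(traffic spike | causes) = 1 − (1−0.01)·∏(1−qᵢ) over the active causes.
Enumerate the 4 (viral social-media post, newsletter send) configurations and weight by the priors:
  P(traffic spike) = 0.01*0.779*0.951 + 0.6436*0.779*0.049 + 0.6337*0.221*0.951 + 0.868132*0.221*0.049
        = 0.007408 + 0.024567 + 0.133185 + 0.009401 = 0.174561
Keeping only the newsletter send-present terms gives 0.033968, so
  P(newsletter send | traffic spike) = 0.033968 / 0.174561 ≈ 0.1946

With the extra evidence:
P(traffic spike | viral social-media post) = 0.6337*0.951 + 0.868132*0.049 = 0.602649 + 0.042538 = 0.645187
Of this, 0.042538 comes from 0.868132*0.049 (the newsletter send=true cases).
So P(newsletter send | traffic spike, viral social-media post) = 0.042538/0.645187 ≈ 0.0659.

Pr(newsletter send | traffic spike) ≈ 0.1946; Pr(newsletter send | traffic spike, viral social-media post) ≈ 0.0659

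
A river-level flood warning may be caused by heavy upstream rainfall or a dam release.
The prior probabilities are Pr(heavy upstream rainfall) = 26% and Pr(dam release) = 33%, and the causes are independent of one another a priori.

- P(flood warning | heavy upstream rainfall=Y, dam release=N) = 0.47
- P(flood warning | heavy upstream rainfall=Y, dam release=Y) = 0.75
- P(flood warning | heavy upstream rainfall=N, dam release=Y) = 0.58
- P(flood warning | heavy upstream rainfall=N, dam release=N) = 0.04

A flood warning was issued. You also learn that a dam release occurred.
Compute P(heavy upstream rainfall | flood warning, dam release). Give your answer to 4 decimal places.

P(heavy upstream rainfall | flood warning, dam release) ≈ 0.3124

P(flood warning | dam release) = 0.58*0.74 + 0.75*0.26 = 0.429200 + 0.195000 = 0.624200
The heavy upstream rainfall-present share is 0.75*0.26 = 0.195000.
Hence the posterior is 0.195000/0.624200 ≈ 0.3124.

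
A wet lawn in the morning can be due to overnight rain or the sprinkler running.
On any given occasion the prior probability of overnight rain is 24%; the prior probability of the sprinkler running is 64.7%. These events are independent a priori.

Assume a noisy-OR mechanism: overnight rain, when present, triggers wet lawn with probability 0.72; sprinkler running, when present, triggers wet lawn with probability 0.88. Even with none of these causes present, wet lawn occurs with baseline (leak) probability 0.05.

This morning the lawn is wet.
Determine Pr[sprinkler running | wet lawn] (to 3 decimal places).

Pr[sprinkler running | wet lawn] ≈ 0.886

Under noisy-OR, P(wet lawn | causes) = 1 − (1−0.05)·∏(1−qᵢ) over the active causes.
P(wet lawn) = 0.05×0.76×0.353 + 0.886×0.76×0.647 + 0.734×0.24×0.353 + 0.96808×0.24×0.647 = 0.013414 + 0.435664 + 0.062184 + 0.150323 = 0.661585
The sprinkler running-present share is 0.435664 + 0.150323 = 0.585987.
P(sprinkler running | wet lawn) = 0.585987 / 0.661585 ≈ 0.886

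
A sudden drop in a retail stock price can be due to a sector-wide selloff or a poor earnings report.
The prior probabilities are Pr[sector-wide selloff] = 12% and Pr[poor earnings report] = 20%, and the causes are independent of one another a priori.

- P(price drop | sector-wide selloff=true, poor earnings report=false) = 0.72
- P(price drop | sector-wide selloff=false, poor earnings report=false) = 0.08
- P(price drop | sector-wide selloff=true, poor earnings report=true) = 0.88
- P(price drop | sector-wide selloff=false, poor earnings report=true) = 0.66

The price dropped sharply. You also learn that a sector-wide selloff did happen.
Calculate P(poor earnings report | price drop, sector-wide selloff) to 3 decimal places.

P(poor earnings report | price drop, sector-wide selloff) ≈ 0.234

Weight on poor earnings report=true, given the evidence: 0.88*0.2 = 0.176000
Normalizer over all consistent configurations: 0.72*0.8 + 0.88*0.2 = 0.752000
P(poor earnings report | price drop, sector-wide selloff) = 0.176000/0.752000 ≈ 0.234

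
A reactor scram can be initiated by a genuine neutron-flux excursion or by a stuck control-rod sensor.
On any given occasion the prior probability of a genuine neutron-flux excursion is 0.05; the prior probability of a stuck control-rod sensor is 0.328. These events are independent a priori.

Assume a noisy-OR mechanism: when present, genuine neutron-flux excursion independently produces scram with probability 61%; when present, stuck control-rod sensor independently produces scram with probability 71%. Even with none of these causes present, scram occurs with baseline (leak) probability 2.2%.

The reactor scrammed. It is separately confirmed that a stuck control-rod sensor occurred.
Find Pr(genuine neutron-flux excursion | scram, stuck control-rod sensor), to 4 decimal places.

Under noisy-OR, P(scram | causes) = 1 − (1−0.022)·∏(1−qᵢ) over the active causes.
Sum P(scram|·) weighted by the priors over both values of genuine neutron-flux excursion:
  P(scram | stuck control-rod sensor) = 0.71638*0.95 + 0.889388*0.05
        = 0.680561 + 0.044469 = 0.725030
The terms with genuine neutron-flux excursion present sum to 0.044469, so
  P(genuine neutron-flux excursion | scram, stuck control-rod sensor) = 0.044469 / 0.725030 ≈ 0.0613

Pr(genuine neutron-flux excursion | scram, stuck control-rod sensor) ≈ 0.0613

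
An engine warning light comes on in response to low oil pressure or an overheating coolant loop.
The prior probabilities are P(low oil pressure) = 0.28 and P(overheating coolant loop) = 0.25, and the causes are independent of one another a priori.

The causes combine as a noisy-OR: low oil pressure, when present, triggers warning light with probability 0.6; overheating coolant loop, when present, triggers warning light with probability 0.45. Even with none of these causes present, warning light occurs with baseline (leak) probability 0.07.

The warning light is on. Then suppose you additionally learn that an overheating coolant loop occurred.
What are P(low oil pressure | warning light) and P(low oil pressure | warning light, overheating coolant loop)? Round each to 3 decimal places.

P(low oil pressure | warning light) ≈ 0.599; P(low oil pressure | warning light, overheating coolant loop) ≈ 0.388

Under noisy-OR, P(warning light | causes) = 1 − (1−0.07)·∏(1−qᵢ) over the active causes.
For the numerator, keep only low oil pressure=true terms: 0.131880 + 0.055678 = 0.187558
Normalizer over all consistent configurations: 0.07*0.72*0.75 + 0.4885*0.72*0.25 + 0.628*0.28*0.75 + 0.7954*0.28*0.25 = 0.313288
P(low oil pressure | warning light) = 0.187558/0.313288 ≈ 0.599

Now condition on the additional information:
Sum P(warning light|·) weighted by the priors over both values of low oil pressure:
  P(warning light | overheating coolant loop) = 0.4885×0.72 + 0.7954×0.28
        = 0.351720 + 0.222712 = 0.574432
The terms with low oil pressure present sum to 0.222712, so
  P(low oil pressure | warning light, overheating coolant loop) = 0.222712 / 0.574432 ≈ 0.388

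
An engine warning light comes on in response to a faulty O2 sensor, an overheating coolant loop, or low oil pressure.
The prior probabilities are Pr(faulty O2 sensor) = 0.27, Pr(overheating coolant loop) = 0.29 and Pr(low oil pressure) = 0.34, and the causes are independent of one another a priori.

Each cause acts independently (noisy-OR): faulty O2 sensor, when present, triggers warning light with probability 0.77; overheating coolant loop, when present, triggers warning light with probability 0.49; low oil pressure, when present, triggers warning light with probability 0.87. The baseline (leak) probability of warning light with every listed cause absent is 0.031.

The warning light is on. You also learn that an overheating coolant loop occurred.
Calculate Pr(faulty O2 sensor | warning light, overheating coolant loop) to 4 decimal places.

Pr(faulty O2 sensor | warning light, overheating coolant loop) ≈ 0.3429

Under noisy-OR, P(warning light | causes) = 1 − (1−0.031)·∏(1−qᵢ) over the active causes.
Numerator (weight on configurations with faulty O2 sensor): 0.157945 + 0.090444 = 0.248389
The normalizing constant is 0.50581*0.73*0.66 + 0.935755*0.73*0.34 + 0.886336*0.27*0.66 + 0.985224*0.27*0.34 = 0.724342
Posterior = 0.248389 / 0.724342 ≈ 0.3429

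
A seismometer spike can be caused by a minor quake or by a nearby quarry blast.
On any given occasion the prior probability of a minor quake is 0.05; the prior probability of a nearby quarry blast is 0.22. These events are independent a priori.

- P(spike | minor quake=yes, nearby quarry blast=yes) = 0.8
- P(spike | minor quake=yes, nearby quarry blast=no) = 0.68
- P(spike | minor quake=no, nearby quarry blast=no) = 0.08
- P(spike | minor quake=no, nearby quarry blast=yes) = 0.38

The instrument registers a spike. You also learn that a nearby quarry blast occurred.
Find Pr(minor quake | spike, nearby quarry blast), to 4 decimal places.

Pr(minor quake | spike, nearby quarry blast) ≈ 0.0998

Enumerate both values of minor quake and weight by the priors:
  P(spike | nearby quarry blast) = 0.38·0.95 + 0.8·0.05
        = 0.361000 + 0.040000 = 0.401000
Keeping only the minor quake-present terms gives 0.040000, so
  P(minor quake | spike, nearby quarry blast) = 0.040000 / 0.401000 ≈ 0.0998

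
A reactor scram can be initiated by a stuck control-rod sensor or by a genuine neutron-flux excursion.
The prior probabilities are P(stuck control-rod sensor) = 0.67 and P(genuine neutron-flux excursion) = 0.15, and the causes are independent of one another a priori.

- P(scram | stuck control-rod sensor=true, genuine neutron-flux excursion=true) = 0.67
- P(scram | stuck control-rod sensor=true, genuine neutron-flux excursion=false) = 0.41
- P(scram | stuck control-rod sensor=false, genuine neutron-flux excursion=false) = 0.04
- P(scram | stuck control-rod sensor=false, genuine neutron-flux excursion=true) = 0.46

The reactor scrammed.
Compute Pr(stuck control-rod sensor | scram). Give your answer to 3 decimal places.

Sum P(scram|·) weighted by the priors over the 4 (stuck control-rod sensor, genuine neutron-flux excursion) configurations:
  P(scram) = 0.04×0.33×0.85 + 0.46×0.33×0.15 + 0.41×0.67×0.85 + 0.67×0.67×0.15
        = 0.011220 + 0.022770 + 0.233495 + 0.067335 = 0.334820
Configurations with stuck control-rod sensor contribute 0.300830, so
  P(stuck control-rod sensor | scram) = 0.300830 / 0.334820 ≈ 0.898

Pr(stuck control-rod sensor | scram) ≈ 0.898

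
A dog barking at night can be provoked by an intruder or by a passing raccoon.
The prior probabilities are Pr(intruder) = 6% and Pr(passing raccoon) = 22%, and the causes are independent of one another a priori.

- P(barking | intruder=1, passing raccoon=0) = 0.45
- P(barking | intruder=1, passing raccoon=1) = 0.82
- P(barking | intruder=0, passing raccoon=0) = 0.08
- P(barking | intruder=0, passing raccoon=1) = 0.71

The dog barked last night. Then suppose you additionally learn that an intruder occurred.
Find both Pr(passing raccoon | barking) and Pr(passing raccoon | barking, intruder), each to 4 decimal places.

Enumerate the 4 (intruder, passing raccoon) configurations and weight by the priors:
  P(barking) = 0.08*0.94*0.78 + 0.71*0.94*0.22 + 0.45*0.06*0.78 + 0.82*0.06*0.22
        = 0.058656 + 0.146828 + 0.021060 + 0.010824 = 0.237368
Keeping only the passing raccoon-present terms gives 0.157652, so
  P(passing raccoon | barking) = 0.157652 / 0.237368 ≈ 0.6642

Now condition on the additional information:
For the numerator, keep only passing raccoon=true terms: 0.82*0.22 = 0.180400
Normalizer over all consistent configurations: 0.45*0.78 + 0.82*0.22 = 0.531400
P(passing raccoon | barking, intruder) = 0.180400/0.531400 ≈ 0.3395
Conditioning on intruder lowers the posterior on passing raccoon: the classic explaining-away effect in a common-effect structure.

Pr(passing raccoon | barking) ≈ 0.6642; Pr(passing raccoon | barking, intruder) ≈ 0.3395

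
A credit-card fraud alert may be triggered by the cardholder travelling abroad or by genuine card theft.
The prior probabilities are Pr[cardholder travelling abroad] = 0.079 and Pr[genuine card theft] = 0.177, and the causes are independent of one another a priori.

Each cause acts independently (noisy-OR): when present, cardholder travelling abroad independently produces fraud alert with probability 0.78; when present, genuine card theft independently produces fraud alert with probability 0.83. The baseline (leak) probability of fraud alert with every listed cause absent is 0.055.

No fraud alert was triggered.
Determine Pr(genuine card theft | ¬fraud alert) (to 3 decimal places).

Under noisy-OR, P(fraud alert | causes) = 1 − (1−0.055)·∏(1−qᵢ) over the active causes.
P(¬fraud alert) = 0.945*0.921*0.823 + 0.16065*0.921*0.177 + 0.2079*0.079*0.823 + 0.035343*0.079*0.177 = 0.716294 + 0.026189 + 0.013517 + 0.000494 = 0.756494
Restricting to configurations with genuine card theft present: 0.026189 + 0.000494 = 0.026683.
Hence the posterior is 0.026683/0.756494 ≈ 0.035.

Pr(genuine card theft | ¬fraud alert) ≈ 0.035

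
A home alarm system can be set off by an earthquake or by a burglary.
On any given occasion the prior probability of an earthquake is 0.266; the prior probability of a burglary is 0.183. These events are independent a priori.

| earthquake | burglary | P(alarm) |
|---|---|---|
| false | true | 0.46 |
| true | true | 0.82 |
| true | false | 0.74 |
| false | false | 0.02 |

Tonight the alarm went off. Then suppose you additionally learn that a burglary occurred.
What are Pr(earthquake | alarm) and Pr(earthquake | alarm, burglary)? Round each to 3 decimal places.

Sum P(alarm|·) weighted by the priors over the 4 (earthquake, burglary) configurations:
  P(alarm) = 0.02*0.734*0.817 + 0.46*0.734*0.183 + 0.74*0.266*0.817 + 0.82*0.266*0.183
        = 0.011994 + 0.061788 + 0.160818 + 0.039916 = 0.274516
Configurations with earthquake contribute 0.200734, so
  P(earthquake | alarm) = 0.200734 / 0.274516 ≈ 0.731

With the extra evidence:
Enumerate both values of earthquake and weight by the priors:
  P(alarm | burglary) = 0.46*0.734 + 0.82*0.266
        = 0.337640 + 0.218120 = 0.555760
Configurations with earthquake contribute 0.218120, so
  P(earthquake | alarm, burglary) = 0.218120 / 0.555760 ≈ 0.392
The drop from 0.731 to 0.392 is the explaining-away (discounting) effect.

Pr(earthquake | alarm) ≈ 0.731; Pr(earthquake | alarm, burglary) ≈ 0.392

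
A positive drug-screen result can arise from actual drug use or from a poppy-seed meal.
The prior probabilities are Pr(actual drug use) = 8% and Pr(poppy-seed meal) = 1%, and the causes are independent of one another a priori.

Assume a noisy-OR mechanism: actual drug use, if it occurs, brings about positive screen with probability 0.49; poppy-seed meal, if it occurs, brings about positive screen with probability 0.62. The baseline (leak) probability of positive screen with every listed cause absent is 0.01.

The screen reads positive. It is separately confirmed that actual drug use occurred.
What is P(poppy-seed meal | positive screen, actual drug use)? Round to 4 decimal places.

P(poppy-seed meal | positive screen, actual drug use) ≈ 0.0162

Under noisy-OR, P(positive screen | causes) = 1 − (1−0.01)·∏(1−qᵢ) over the active causes.
Enumerate both values of poppy-seed meal and weight by the priors:
  P(positive screen | actual drug use) = 0.4951·0.99 + 0.808138·0.01
        = 0.490149 + 0.008081 = 0.498230
Configurations with poppy-seed meal contribute 0.008081, so
  P(poppy-seed meal | positive screen, actual drug use) = 0.008081 / 0.498230 ≈ 0.0162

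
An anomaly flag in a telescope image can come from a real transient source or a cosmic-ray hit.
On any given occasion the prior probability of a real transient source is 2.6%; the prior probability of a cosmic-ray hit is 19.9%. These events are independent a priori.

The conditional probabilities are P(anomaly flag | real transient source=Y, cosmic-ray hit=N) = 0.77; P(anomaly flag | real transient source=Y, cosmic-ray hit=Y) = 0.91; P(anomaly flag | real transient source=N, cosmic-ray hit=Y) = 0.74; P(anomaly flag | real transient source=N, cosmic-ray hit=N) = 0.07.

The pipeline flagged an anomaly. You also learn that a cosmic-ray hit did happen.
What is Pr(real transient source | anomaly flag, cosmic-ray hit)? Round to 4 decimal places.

Pr(real transient source | anomaly flag, cosmic-ray hit) ≈ 0.0318

For the numerator, keep only real transient source=true terms: 0.91*0.026 = 0.023660
The normalizing constant is 0.74*0.974 + 0.91*0.026 = 0.744420
Posterior = 0.023660 / 0.744420 ≈ 0.0318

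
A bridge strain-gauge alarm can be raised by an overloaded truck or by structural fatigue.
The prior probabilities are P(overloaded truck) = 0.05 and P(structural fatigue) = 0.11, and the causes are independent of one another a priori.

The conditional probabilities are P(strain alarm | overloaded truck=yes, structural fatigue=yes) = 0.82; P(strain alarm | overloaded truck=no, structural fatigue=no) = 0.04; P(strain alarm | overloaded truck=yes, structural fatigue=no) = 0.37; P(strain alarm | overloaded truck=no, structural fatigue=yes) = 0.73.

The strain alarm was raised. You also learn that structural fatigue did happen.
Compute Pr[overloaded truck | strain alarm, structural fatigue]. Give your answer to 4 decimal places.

Pr[overloaded truck | strain alarm, structural fatigue] ≈ 0.0558

By total probability over both values of overloaded truck:
  P(strain alarm | structural fatigue) = 0.73*0.95 + 0.82*0.05
        = 0.693500 + 0.041000 = 0.734500
Configurations with overloaded truck contribute 0.041000, so
  P(overloaded truck | strain alarm, structural fatigue) = 0.041000 / 0.734500 ≈ 0.0558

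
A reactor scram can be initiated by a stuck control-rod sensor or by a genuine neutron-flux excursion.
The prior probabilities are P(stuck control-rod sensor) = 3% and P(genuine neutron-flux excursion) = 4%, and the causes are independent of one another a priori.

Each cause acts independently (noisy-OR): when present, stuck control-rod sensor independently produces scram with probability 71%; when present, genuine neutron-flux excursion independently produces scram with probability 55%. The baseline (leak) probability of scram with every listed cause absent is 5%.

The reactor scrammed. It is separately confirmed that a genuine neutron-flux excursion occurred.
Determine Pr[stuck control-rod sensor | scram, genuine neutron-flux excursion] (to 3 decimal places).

Under noisy-OR, P(scram | causes) = 1 − (1−0.05)·∏(1−qᵢ) over the active causes.
By total probability over both values of stuck control-rod sensor:
  P(scram | genuine neutron-flux excursion) = 0.5725*0.97 + 0.876025*0.03
        = 0.555325 + 0.026281 = 0.581606
Configurations with stuck control-rod sensor contribute 0.026281, so
  P(stuck control-rod sensor | scram, genuine neutron-flux excursion) = 0.026281 / 0.581606 ≈ 0.045

Pr[stuck control-rod sensor | scram, genuine neutron-flux excursion] ≈ 0.045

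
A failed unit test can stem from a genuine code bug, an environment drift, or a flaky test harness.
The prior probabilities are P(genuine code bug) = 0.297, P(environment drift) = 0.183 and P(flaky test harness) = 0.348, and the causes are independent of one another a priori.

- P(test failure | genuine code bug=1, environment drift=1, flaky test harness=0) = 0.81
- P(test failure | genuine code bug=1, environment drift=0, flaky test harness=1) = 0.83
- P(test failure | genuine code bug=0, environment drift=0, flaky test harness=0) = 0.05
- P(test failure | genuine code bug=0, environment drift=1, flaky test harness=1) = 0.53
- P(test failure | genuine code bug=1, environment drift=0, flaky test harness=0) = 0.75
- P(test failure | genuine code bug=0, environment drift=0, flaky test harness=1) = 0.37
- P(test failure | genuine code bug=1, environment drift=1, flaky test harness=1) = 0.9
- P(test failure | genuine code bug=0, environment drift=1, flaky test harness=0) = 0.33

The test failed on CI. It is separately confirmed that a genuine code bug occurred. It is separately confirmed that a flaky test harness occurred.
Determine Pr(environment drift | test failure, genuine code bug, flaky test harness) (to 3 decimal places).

Pr(environment drift | test failure, genuine code bug, flaky test harness) ≈ 0.195

Numerator (weight on configurations with environment drift): 0.9×0.183 = 0.164700
Normalizer over all consistent configurations: 0.83×0.817 + 0.9×0.183 = 0.842810
Posterior = 0.164700 / 0.842810 ≈ 0.195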